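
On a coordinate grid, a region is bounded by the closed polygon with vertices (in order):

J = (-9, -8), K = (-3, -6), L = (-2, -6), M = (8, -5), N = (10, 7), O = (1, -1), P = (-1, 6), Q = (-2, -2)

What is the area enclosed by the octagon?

Apply the shoelace (surveyor's) formula: 2A = Σ (x_i·y_{i+1} − x_{i+1}·y_i), indices taken mod 8.
J→K: (-9)(-6) − (-3)(-8) = 30
K→L: (-3)(-6) − (-2)(-6) = 6
L→M: (-2)(-5) − (8)(-6) = 58
M→N: (8)(7) − (10)(-5) = 106
N→O: (10)(-1) − (1)(7) = -17
O→P: (1)(6) − (-1)(-1) = 5
P→Q: (-1)(-2) − (-2)(6) = 14
Q→J: (-2)(-8) − (-9)(-2) = -2
Σ = 200
Area = |Σ|/2 = 100.

100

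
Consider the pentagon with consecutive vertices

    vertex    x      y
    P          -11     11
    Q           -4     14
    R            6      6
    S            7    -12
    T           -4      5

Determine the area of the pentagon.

167

Σ = (-110) + (-108) + (-114) + (-13) + (11) = -334
Area = |Σ|/2 = 167.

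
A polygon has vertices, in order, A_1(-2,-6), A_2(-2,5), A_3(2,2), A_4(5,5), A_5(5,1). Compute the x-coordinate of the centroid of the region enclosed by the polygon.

7/9

Apply Gauss's area formula. First the cross-terms c_i = x_i·y_{i+1} − x_{i+1}·y_i:
  -22, -14, 0, -20, -28  ⇒  2A = -84, A = -42.
Then Σ (x_i + x_{i+1})·c_i = -196, so x̄ = -196 / (6·(-42)) = 7/9.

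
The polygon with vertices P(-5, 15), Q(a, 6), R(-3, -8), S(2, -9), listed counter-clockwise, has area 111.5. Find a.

Write out the shoelace sum; only the two edges meeting at Q involve a:
2·Area = [((-5)·6 − a·15) + (a·(-8) − (-3)·6)] + 28
       = -23·a + 16 = 223
⇒ a = -9.

-9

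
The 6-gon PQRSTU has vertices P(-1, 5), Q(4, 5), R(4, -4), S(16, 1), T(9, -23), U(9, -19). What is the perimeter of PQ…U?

82

|PQ| = √((5)² + (0)²) = √25 = 5
|QR| = √((0)² + (-9)²) = √81 = 9
|RS| = √((12)² + (5)²) = √169 = 13
|ST| = √((-7)² + (-24)²) = √625 = 25
|TU| = √((0)² + (4)²) = √16 = 4
|UP| = √((-10)² + (24)²) = √676 = 26
Perimeter = 5 + 9 + 13 + 25 + 4 + 26 = 82.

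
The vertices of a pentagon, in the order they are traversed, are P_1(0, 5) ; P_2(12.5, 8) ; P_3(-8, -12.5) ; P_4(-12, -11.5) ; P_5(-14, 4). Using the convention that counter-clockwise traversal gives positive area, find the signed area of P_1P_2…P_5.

P_1→P_2: (0)(8) − (12.5)(5) = -62.5
P_2→P_3: (12.5)(-12.5) − (-8)(8) = -92.25
P_3→P_4: (-8)(-11.5) − (-12)(-12.5) = -58
P_4→P_5: (-12)(4) − (-14)(-11.5) = -209
P_5→P_1: (-14)(5) − (0)(4) = -70
Σ = -491.75
Signed area = Σ/2 = -245.875 (negative ⇒ clockwise traversal).

-245.875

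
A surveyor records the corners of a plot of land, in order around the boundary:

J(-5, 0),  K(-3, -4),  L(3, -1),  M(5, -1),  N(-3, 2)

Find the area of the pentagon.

Cross-terms: 20, 15, 2, 7, 10  ⇒  Σ = 54
Area = |Σ|/2 = 27.

27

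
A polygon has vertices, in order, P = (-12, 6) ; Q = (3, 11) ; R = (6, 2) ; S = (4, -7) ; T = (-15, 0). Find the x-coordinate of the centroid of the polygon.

Apply the shoelace formula. First the cross-terms c_i = x_i·y_{i+1} − x_{i+1}·y_i:
  -150, -60, -50, -105, -90  ⇒  2A = -455, A = -227.5.
Then Σ (x_i + x_{i+1})·c_i = 3895, so x̄ = 3895 / (6·(-227.5)) = -779/273.

-779/273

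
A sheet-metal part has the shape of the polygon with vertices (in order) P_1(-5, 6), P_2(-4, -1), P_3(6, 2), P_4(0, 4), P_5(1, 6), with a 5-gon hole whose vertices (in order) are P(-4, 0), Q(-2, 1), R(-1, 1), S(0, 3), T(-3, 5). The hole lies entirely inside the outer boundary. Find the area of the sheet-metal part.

31

Outer boundary:
Apply the surveyor's formula: 2A = Σ (x_i·y_{i+1} − x_{i+1}·y_i), indices taken mod 5.
Cross-terms: 29, -2, 24, -4, 36  ⇒  Σ = 83
Area = |Σ|/2 = 41.5.
Hole:
Apply the surveyor's formula: 2A = Σ (x_i·y_{i+1} − x_{i+1}·y_i), indices taken mod 5.
Σ = (-4) + (-1) + (-3) + (9) + (20) = 21
Area = |Σ|/2 = 10.5.
Net area = 41.5 − 10.5 = 31.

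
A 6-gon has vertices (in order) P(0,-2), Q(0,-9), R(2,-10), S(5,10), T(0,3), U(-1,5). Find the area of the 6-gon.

54

Apply the shoelace formula: 2A = Σ (x_i·y_{i+1} − x_{i+1}·y_i), indices taken mod 6.
Σ = (0) + (18) + (70) + (15) + (3) + (2) = 108
Area = |Σ|/2 = 54.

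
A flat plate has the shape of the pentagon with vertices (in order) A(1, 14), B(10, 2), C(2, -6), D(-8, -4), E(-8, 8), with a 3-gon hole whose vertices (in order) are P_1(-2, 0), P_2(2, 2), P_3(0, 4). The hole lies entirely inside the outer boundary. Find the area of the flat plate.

231

Outer boundary:
Apply Gauss's area formula: 2A = Σ (x_i·y_{i+1} − x_{i+1}·y_i), indices taken mod 5.
Cross-terms: -138, -64, -56, -96, -120  ⇒  Σ = -474
Area = |Σ|/2 = 237.
Hole:
Apply the shoelace (surveyor's) formula: 2A = Σ (x_i·y_{i+1} − x_{i+1}·y_i), indices taken mod 3.
Σ = (-4) + (8) + (8) = 12
Area = |Σ|/2 = 6.
Net area = 237 − 6 = 231.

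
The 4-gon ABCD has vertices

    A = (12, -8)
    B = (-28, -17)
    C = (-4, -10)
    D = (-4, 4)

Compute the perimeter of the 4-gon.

|AB| = √((-40)² + (-9)²) = √1681 = 41
|BC| = √((24)² + (7)²) = √625 = 25
|CD| = √((0)² + (14)²) = √196 = 14
|DA| = √((16)² + (-12)²) = √400 = 20
Perimeter = 41 + 25 + 14 + 20 = 100.

100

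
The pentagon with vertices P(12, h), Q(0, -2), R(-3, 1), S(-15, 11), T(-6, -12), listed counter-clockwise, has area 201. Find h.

-10

Write out the shoelace sum; only the two edges meeting at P involve h:
2·Area = [((-6)·h − 12·(-12)) + (12·(-2) − 0·h)] + 222
       = -6·h + 342 = 402
⇒ h = -10.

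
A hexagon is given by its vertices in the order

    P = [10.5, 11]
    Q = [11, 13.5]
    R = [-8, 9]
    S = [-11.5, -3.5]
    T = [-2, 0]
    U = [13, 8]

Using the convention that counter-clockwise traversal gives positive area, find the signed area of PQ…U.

197.625

Apply Gauss's area formula: 2A = Σ (x_i·y_{i+1} − x_{i+1}·y_i), indices taken mod 6.
P→Q: (10.5)(13.5) − (11)(11) = 20.75
Q→R: (11)(9) − (-8)(13.5) = 207
R→S: (-8)(-3.5) − (-11.5)(9) = 131.5
S→T: (-11.5)(0) − (-2)(-3.5) = -7
T→U: (-2)(8) − (13)(0) = -16
U→P: (13)(11) − (10.5)(8) = 59
Σ = 395.25
Signed area = Σ/2 = 197.625 (positive ⇒ counter-clockwise traversal).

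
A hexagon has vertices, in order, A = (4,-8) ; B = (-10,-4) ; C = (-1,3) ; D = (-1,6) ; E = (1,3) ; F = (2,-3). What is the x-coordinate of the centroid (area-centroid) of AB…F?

Apply the shoelace (surveyor's) formula. First the cross-terms c_i = x_i·y_{i+1} − x_{i+1}·y_i:
  -96, -34, -3, -9, -9, -4  ⇒  2A = -155, A = -77.5.
Then Σ (x_i + x_{i+1})·c_i = 905, so x̄ = 905 / (6·(-77.5)) = -181/93.

-181/93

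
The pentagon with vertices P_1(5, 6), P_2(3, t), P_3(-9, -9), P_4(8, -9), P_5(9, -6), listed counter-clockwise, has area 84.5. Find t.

The doubled signed area Σ (x_i y_{i+1} − x_{i+1} y_i) is linear in t.
With t=0 it equals 225; the coefficient of t is 14 (from the two edges through P_2).
So 14·t + 225 = 2·84.5 = 169 ⇒ t = -4.

-4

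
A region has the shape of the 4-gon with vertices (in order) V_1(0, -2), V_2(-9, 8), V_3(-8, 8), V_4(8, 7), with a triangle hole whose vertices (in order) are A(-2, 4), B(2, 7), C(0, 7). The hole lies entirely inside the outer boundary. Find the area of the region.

Outer boundary:
Apply the shoelace formula: 2A = Σ (x_i·y_{i+1} − x_{i+1}·y_i), indices taken mod 4.
V_1→V_2: (0)(8) − (-9)(-2) = -18
V_2→V_3: (-9)(8) − (-8)(8) = -8
V_3→V_4: (-8)(7) − (8)(8) = -120
V_4→V_1: (8)(-2) − (0)(7) = -16
Σ = -162
Area = |Σ|/2 = 81.
Hole:
Apply the surveyor's formula: 2A = Σ (x_i·y_{i+1} − x_{i+1}·y_i), indices taken mod 3.
Cross-terms: -22, 14, 14  ⇒  Σ = 6
Area = |Σ|/2 = 3.
Net area = 81 − 3 = 78.

78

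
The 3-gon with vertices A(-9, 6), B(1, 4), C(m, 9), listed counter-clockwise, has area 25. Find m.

The doubled signed area Σ (x_i y_{i+1} − x_{i+1} y_i) is linear in m.
With m=0 it equals 48; the coefficient of m is 2 (from the two edges through C).
So 2·m + 48 = 2·25 = 50 ⇒ m = 1.

1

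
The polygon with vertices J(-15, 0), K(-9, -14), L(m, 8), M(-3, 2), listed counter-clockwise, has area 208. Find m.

The doubled signed area Σ (x_i y_{i+1} − x_{i+1} y_i) is linear in m.
With m=0 it equals 192; the coefficient of m is 16 (from the two edges through L).
So 16·m + 192 = 2·208 = 416 ⇒ m = 14.

14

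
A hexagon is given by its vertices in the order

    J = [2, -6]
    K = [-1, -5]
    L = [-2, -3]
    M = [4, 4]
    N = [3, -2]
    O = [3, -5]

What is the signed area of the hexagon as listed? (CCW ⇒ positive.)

Apply the shoelace formula: 2A = Σ (x_i·y_{i+1} − x_{i+1}·y_i), indices taken mod 6.
Cross-terms: -16, -7, 4, -20, -9, -8  ⇒  Σ = -56
Signed area = Σ/2 = -28 (negative ⇒ clockwise traversal).

-28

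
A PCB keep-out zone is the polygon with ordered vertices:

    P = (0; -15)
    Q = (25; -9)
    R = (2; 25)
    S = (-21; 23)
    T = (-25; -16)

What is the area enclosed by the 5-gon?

1437.5

Apply the surveyor's formula: 2A = Σ (x_i·y_{i+1} − x_{i+1}·y_i), indices taken mod 5.
P→Q: (0)(-9) − (25)(-15) = 375
Q→R: (25)(25) − (2)(-9) = 643
R→S: (2)(23) − (-21)(25) = 571
S→T: (-21)(-16) − (-25)(23) = 911
T→P: (-25)(-15) − (0)(-16) = 375
Σ = 2875
Area = |Σ|/2 = 1437.5.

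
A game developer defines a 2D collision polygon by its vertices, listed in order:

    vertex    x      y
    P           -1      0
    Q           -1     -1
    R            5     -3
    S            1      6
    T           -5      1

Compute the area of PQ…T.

Apply Gauss's area formula: 2A = Σ (x_i·y_{i+1} − x_{i+1}·y_i), indices taken mod 5.
Σ = (1) + (8) + (33) + (31) + (1) = 74
Area = |Σ|/2 = 37.

37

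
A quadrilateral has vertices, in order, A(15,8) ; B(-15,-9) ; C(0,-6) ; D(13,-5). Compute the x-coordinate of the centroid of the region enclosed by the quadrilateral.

Apply the surveyor's formula. First the cross-terms c_i = x_i·y_{i+1} − x_{i+1}·y_i:
  -15, 90, 78, 179  ⇒  2A = 332, A = 166.
Then Σ (x_i + x_{i+1})·c_i = 4676, so x̄ = 4676 / (6·166) = 1169/249.

1169/249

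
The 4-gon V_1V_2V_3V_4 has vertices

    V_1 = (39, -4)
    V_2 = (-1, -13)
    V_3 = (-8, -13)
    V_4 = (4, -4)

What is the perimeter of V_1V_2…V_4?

98

|V_1V_2| = √((-40)² + (-9)²) = √1681 = 41
|V_2V_3| = √((-7)² + (0)²) = √49 = 7
|V_3V_4| = √((12)² + (9)²) = √225 = 15
|V_4V_1| = √((35)² + (0)²) = √1225 = 35
Perimeter = 41 + 7 + 15 + 35 = 98.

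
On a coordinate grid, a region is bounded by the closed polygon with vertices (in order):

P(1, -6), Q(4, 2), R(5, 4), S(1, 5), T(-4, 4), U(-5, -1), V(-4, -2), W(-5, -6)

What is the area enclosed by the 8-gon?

Cross-terms: 26, 6, 21, 24, 24, 6, 14, 36  ⇒  Σ = 157
Area = |Σ|/2 = 78.5.

78.5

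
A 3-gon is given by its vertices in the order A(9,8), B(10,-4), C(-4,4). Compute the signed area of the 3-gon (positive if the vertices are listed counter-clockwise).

Apply the shoelace formula: 2A = Σ (x_i·y_{i+1} − x_{i+1}·y_i), indices taken mod 3.
Σ = (-116) + (24) + (-68) = -160
Signed area = Σ/2 = -80 (negative ⇒ clockwise traversal).

-80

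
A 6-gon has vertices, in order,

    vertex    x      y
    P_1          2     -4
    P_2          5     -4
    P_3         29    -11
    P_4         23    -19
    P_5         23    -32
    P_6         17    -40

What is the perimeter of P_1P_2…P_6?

100

|P_1P_2| = √((3)² + (0)²) = √9 = 3
|P_2P_3| = √((24)² + (-7)²) = √625 = 25
|P_3P_4| = √((-6)² + (-8)²) = √100 = 10
|P_4P_5| = √((0)² + (-13)²) = √169 = 13
|P_5P_6| = √((-6)² + (-8)²) = √100 = 10
|P_6P_1| = √((-15)² + (36)²) = √1521 = 39
Perimeter = 3 + 25 + 10 + 13 + 10 + 39 = 100.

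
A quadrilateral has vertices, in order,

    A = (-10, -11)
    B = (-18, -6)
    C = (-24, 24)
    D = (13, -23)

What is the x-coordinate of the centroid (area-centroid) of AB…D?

-1157/121

Apply Gauss's area formula. First the cross-terms c_i = x_i·y_{i+1} − x_{i+1}·y_i:
  -138, -576, 240, -373  ⇒  2A = -847, A = -423.5.
Then Σ (x_i + x_{i+1})·c_i = 24297, so x̄ = 24297 / (6·(-423.5)) = -1157/121.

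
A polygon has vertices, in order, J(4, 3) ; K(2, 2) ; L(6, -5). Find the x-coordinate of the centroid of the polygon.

4

Apply the shoelace (surveyor's) formula. First the cross-terms c_i = x_i·y_{i+1} − x_{i+1}·y_i:
  2, -22, 38  ⇒  2A = 18, A = 9.
Then Σ (x_i + x_{i+1})·c_i = 216, so x̄ = 216 / (6·9) = 4.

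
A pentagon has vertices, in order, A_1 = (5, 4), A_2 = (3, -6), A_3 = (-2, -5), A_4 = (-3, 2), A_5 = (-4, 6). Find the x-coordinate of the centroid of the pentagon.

Apply Gauss's area formula. First the cross-terms c_i = x_i·y_{i+1} − x_{i+1}·y_i:
  -42, -27, -19, -10, -46  ⇒  2A = -144, A = -72.
Then Σ (x_i + x_{i+1})·c_i = -244, so x̄ = -244 / (6·(-72)) = 61/108.

61/108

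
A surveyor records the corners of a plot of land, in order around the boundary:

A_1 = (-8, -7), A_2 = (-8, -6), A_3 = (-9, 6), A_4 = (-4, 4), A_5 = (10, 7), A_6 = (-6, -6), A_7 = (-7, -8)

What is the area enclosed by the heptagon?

108.5

Apply the surveyor's formula: 2A = Σ (x_i·y_{i+1} − x_{i+1}·y_i), indices taken mod 7.
Σ = (-8) + (-102) + (-12) + (-68) + (-18) + (6) + (-15) = -217
Area = |Σ|/2 = 108.5.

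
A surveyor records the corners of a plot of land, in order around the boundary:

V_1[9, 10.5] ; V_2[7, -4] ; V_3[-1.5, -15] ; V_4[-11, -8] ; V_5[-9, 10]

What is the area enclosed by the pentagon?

370

Cross-terms: -109.5, -111, -153, -182, -184.5  ⇒  Σ = -740
Area = |Σ|/2 = 370.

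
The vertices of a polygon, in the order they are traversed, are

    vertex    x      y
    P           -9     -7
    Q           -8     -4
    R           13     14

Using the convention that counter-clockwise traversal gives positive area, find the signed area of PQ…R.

Cross-terms: -20, -60, 35  ⇒  Σ = -45
Signed area = Σ/2 = -22.5 (negative ⇒ clockwise traversal).

-22.5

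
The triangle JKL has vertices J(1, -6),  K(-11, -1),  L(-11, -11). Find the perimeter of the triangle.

36

|JK| = √((-12)² + (5)²) = √169 = 13
|KL| = √((0)² + (-10)²) = √100 = 10
|LJ| = √((12)² + (5)²) = √169 = 13
Perimeter = 13 + 10 + 13 = 36.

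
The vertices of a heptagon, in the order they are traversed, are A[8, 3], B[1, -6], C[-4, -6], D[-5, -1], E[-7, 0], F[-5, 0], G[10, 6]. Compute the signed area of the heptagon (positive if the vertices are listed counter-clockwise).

-81

Apply the shoelace (surveyor's) formula: 2A = Σ (x_i·y_{i+1} − x_{i+1}·y_i), indices taken mod 7.
Cross-terms: -51, -30, -26, -7, 0, -30, -18  ⇒  Σ = -162
Signed area = Σ/2 = -81 (negative ⇒ clockwise traversal).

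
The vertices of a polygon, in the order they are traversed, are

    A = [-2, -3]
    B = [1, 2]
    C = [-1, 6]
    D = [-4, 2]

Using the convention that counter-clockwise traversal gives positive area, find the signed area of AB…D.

22.5

Apply the surveyor's formula: 2A = Σ (x_i·y_{i+1} − x_{i+1}·y_i), indices taken mod 4.
Σ = (-1) + (8) + (22) + (16) = 45
Signed area = Σ/2 = 22.5 (positive ⇒ counter-clockwise traversal).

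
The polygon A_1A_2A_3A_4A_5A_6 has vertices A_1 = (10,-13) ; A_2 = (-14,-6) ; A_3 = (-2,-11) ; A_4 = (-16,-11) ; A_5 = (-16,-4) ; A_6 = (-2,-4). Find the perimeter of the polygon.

|A_1A_2| = √((-24)² + (7)²) = √625 = 25
|A_2A_3| = √((12)² + (-5)²) = √169 = 13
|A_3A_4| = √((-14)² + (0)²) = √196 = 14
|A_4A_5| = √((0)² + (7)²) = √49 = 7
|A_5A_6| = √((14)² + (0)²) = √196 = 14
|A_6A_1| = √((12)² + (-9)²) = √225 = 15
Perimeter = 25 + 13 + 14 + 7 + 14 + 15 = 88.

88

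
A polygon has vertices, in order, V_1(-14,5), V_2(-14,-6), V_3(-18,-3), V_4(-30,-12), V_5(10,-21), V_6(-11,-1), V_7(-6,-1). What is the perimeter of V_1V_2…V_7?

116

|V_1V_2| = √((0)² + (-11)²) = √121 = 11
|V_2V_3| = √((-4)² + (3)²) = √25 = 5
|V_3V_4| = √((-12)² + (-9)²) = √225 = 15
|V_4V_5| = √((40)² + (-9)²) = √1681 = 41
|V_5V_6| = √((-21)² + (20)²) = √841 = 29
|V_6V_7| = √((5)² + (0)²) = √25 = 5
|V_7V_1| = √((-8)² + (6)²) = √100 = 10
Perimeter = 11 + 5 + 15 + 41 + 29 + 5 + 10 = 116.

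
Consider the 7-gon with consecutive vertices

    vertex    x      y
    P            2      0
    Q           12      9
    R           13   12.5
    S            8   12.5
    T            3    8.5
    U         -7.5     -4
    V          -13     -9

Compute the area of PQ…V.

Apply Gauss's area formula: 2A = Σ (x_i·y_{i+1} − x_{i+1}·y_i), indices taken mod 7.
Σ = (18) + (33) + (62.5) + (30.5) + (51.75) + (15.5) + (18) = 229.25
Area = |Σ|/2 = 114.625.

114.625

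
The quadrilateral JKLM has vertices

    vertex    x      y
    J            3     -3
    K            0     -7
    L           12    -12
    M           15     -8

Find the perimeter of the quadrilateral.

|JK| = √((-3)² + (-4)²) = √25 = 5
|KL| = √((12)² + (-5)²) = √169 = 13
|LM| = √((3)² + (4)²) = √25 = 5
|MJ| = √((-12)² + (5)²) = √169 = 13
Perimeter = 5 + 13 + 5 + 13 = 36.

36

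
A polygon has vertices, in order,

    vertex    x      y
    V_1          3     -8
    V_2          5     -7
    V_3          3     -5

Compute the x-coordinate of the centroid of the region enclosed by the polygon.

11/3

Apply the shoelace (surveyor's) formula. First the cross-terms c_i = x_i·y_{i+1} − x_{i+1}·y_i:
  19, -4, -9  ⇒  2A = 6, A = 3.
Then Σ (x_i + x_{i+1})·c_i = 66, so x̄ = 66 / (6·3) = 11/3.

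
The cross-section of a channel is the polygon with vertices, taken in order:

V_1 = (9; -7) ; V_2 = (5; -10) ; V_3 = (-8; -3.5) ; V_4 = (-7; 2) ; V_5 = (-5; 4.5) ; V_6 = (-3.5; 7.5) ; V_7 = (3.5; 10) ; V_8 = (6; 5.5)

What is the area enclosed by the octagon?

Apply Gauss's area formula: 2A = Σ (x_i·y_{i+1} − x_{i+1}·y_i), indices taken mod 8.
V_1→V_2: (9)(-10) − (5)(-7) = -55
V_2→V_3: (5)(-3.5) − (-8)(-10) = -97.5
V_3→V_4: (-8)(2) − (-7)(-3.5) = -40.5
V_4→V_5: (-7)(4.5) − (-5)(2) = -21.5
V_5→V_6: (-5)(7.5) − (-3.5)(4.5) = -21.75
V_6→V_7: (-3.5)(10) − (3.5)(7.5) = -61.25
V_7→V_8: (3.5)(5.5) − (6)(10) = -40.75
V_8→V_1: (6)(-7) − (9)(5.5) = -91.5
Σ = -429.75
Area = |Σ|/2 = 214.875.

214.875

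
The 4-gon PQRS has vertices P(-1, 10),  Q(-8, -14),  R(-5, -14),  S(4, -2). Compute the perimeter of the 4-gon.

56

|PQ| = √((-7)² + (-24)²) = √625 = 25
|QR| = √((3)² + (0)²) = √9 = 3
|RS| = √((9)² + (12)²) = √225 = 15
|SP| = √((-5)² + (12)²) = √169 = 13
Perimeter = 25 + 3 + 15 + 13 = 56.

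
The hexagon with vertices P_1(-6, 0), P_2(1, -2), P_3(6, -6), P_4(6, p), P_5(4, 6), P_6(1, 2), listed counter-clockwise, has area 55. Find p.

Write out the shoelace sum; only the two edges meeting at P_4 involve p:
2·Area = [(6·p − 6·(-6)) + (6·6 − 4·p)] + 32
       = 2·p + 104 = 110
⇒ p = 3.

3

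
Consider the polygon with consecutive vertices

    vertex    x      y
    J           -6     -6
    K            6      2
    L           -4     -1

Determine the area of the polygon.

22

Apply Gauss's area formula: 2A = Σ (x_i·y_{i+1} − x_{i+1}·y_i), indices taken mod 3.
Σ = (24) + (2) + (18) = 44
Area = |Σ|/2 = 22.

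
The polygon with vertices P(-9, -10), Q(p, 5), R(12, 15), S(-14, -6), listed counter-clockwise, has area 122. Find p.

The doubled signed area Σ (x_i y_{i+1} − x_{i+1} y_i) is linear in p.
With p=0 it equals 119; the coefficient of p is 25 (from the two edges through Q).
So 25·p + 119 = 2·122 = 244 ⇒ p = 5.

5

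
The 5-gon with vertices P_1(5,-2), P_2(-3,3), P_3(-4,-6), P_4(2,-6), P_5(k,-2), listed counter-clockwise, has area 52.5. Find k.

The doubled signed area Σ (x_i y_{i+1} − x_{i+1} y_i) is linear in k.
With k=0 it equals 81; the coefficient of k is 4 (from the two edges through P_5).
So 4·k + 81 = 2·52.5 = 105 ⇒ k = 6.

6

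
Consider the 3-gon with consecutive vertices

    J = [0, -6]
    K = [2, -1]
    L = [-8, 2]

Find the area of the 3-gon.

28

J→K: (0)(-1) − (2)(-6) = 12
K→L: (2)(2) − (-8)(-1) = -4
L→J: (-8)(-6) − (0)(2) = 48
Σ = 56
Area = |Σ|/2 = 28.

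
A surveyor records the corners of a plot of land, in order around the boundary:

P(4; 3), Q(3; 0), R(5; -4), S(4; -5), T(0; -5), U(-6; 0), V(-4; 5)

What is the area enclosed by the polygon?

71

Apply the shoelace (surveyor's) formula: 2A = Σ (x_i·y_{i+1} − x_{i+1}·y_i), indices taken mod 7.
P→Q: (4)(0) − (3)(3) = -9
Q→R: (3)(-4) − (5)(0) = -12
R→S: (5)(-5) − (4)(-4) = -9
S→T: (4)(-5) − (0)(-5) = -20
T→U: (0)(0) − (-6)(-5) = -30
U→V: (-6)(5) − (-4)(0) = -30
V→P: (-4)(3) − (4)(5) = -32
Σ = -142
Area = |Σ|/2 = 71.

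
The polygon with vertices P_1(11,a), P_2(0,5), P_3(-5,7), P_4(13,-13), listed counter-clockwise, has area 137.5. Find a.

The doubled signed area Σ (x_i y_{i+1} − x_{i+1} y_i) is linear in a.
With a=0 it equals 197; the coefficient of a is 13 (from the two edges through P_1).
So 13·a + 197 = 2·137.5 = 275 ⇒ a = 6.

6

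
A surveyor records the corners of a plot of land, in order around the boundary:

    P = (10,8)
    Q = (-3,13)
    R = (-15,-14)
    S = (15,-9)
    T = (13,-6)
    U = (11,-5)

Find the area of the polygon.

Apply the shoelace formula: 2A = Σ (x_i·y_{i+1} − x_{i+1}·y_i), indices taken mod 6.
Σ = (154) + (237) + (345) + (27) + (1) + (138) = 902
Area = |Σ|/2 = 451.

451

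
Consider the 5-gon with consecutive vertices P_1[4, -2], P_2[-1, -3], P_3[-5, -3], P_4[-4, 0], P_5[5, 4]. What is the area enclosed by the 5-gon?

Apply Gauss's area formula: 2A = Σ (x_i·y_{i+1} − x_{i+1}·y_i), indices taken mod 5.
Σ = (-14) + (-12) + (-12) + (-16) + (-26) = -80
Area = |Σ|/2 = 40.

40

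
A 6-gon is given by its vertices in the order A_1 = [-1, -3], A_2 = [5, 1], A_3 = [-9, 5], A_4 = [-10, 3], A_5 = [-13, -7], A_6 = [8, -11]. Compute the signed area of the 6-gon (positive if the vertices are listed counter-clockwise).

172

Cross-terms: 14, 34, 23, 109, 199, -35  ⇒  Σ = 344
Signed area = Σ/2 = 172 (positive ⇒ counter-clockwise traversal).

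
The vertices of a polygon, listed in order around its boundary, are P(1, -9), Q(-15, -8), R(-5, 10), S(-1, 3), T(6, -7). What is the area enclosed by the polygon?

Σ = (-143) + (-190) + (-5) + (-11) + (-47) = -396
Area = |Σ|/2 = 198.

198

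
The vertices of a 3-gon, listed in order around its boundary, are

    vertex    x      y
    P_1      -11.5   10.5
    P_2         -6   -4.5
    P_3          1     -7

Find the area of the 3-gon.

45.625

Σ = (114.75) + (46.5) + (-70) = 91.25
Area = |Σ|/2 = 45.625.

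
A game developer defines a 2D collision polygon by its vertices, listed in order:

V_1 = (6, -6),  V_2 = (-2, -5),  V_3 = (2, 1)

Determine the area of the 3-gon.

26

V_1→V_2: (6)(-5) − (-2)(-6) = -42
V_2→V_3: (-2)(1) − (2)(-5) = 8
V_3→V_1: (2)(-6) − (6)(1) = -18
Σ = -52
Area = |Σ|/2 = 26.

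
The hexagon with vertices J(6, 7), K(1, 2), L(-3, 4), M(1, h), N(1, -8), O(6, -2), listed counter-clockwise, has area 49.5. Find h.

The doubled signed area Σ (x_i y_{i+1} − x_{i+1} y_i) is linear in h.
With h=0 it equals 103; the coefficient of h is -4 (from the two edges through M).
So -4·h + 103 = 2·49.5 = 99 ⇒ h = 1.

1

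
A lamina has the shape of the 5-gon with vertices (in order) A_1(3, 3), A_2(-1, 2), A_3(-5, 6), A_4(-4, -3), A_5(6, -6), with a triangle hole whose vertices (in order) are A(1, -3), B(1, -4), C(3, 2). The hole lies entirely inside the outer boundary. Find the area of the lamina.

Outer boundary:
Σ = (9) + (4) + (39) + (42) + (36) = 130
Area = |Σ|/2 = 65.
Hole:
Cross-terms: -1, 14, -11  ⇒  Σ = 2
Area = |Σ|/2 = 1.
Net area = 65 − 1 = 64.

64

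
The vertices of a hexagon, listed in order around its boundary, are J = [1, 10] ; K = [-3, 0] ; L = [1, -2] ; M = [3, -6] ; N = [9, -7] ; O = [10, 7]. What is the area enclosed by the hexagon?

Cross-terms: 30, 6, 0, 33, 133, 93  ⇒  Σ = 295
Area = |Σ|/2 = 147.5.

147.5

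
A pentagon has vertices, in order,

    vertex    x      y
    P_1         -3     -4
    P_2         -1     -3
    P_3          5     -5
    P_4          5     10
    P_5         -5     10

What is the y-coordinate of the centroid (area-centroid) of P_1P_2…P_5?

248/75

Apply the shoelace formula. First the cross-terms c_i = x_i·y_{i+1} − x_{i+1}·y_i:
  5, 20, 75, 100, 50  ⇒  2A = 250, A = 125.
Then Σ (y_i + y_{i+1})·c_i = 2480, so ȳ = 2480 / (6·125) = 248/75.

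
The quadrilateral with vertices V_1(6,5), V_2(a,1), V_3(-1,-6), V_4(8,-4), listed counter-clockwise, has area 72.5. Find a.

Write out the shoelace sum; only the two edges meeting at V_2 involve a:
2·Area = [(6·1 − a·5) + (a·(-6) − (-1)·1)] + 116
       = -11·a + 123 = 145
⇒ a = -2.

-2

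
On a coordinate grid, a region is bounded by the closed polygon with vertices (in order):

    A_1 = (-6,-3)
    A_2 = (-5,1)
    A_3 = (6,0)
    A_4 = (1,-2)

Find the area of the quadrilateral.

Σ = (-21) + (-6) + (-12) + (-15) = -54
Area = |Σ|/2 = 27.

27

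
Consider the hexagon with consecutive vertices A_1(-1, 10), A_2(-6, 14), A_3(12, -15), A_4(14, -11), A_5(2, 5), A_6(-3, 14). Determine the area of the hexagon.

Apply Gauss's area formula: 2A = Σ (x_i·y_{i+1} − x_{i+1}·y_i), indices taken mod 6.
A_1→A_2: (-1)(14) − (-6)(10) = 46
A_2→A_3: (-6)(-15) − (12)(14) = -78
A_3→A_4: (12)(-11) − (14)(-15) = 78
A_4→A_5: (14)(5) − (2)(-11) = 92
A_5→A_6: (2)(14) − (-3)(5) = 43
A_6→A_1: (-3)(10) − (-1)(14) = -16
Σ = 165
Area = |Σ|/2 = 82.5.

82.5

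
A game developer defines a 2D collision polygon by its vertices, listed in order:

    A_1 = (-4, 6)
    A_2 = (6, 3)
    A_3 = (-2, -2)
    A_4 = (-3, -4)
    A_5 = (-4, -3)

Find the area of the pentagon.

Apply the shoelace (surveyor's) formula: 2A = Σ (x_i·y_{i+1} − x_{i+1}·y_i), indices taken mod 5.
Cross-terms: -48, -6, 2, -7, -36  ⇒  Σ = -95
Area = |Σ|/2 = 47.5.

47.5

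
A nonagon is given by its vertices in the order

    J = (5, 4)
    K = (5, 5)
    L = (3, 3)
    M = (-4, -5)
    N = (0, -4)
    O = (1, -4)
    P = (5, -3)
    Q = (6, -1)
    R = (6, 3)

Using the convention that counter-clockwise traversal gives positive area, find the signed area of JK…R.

Cross-terms: 5, 0, -3, 16, 4, 17, 13, 24, 9  ⇒  Σ = 85
Signed area = Σ/2 = 42.5 (positive ⇒ counter-clockwise traversal).

42.5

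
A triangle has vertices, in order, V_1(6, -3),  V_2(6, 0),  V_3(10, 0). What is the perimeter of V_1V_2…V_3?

|V_1V_2| = √((0)² + (3)²) = √9 = 3
|V_2V_3| = √((4)² + (0)²) = √16 = 4
|V_3V_1| = √((-4)² + (-3)²) = √25 = 5
Perimeter = 3 + 4 + 5 = 12.

12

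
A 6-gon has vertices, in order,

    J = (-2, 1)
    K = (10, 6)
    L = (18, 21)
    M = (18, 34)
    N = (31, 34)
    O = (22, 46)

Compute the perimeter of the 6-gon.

122

|JK| = √((12)² + (5)²) = √169 = 13
|KL| = √((8)² + (15)²) = √289 = 17
|LM| = √((0)² + (13)²) = √169 = 13
|MN| = √((13)² + (0)²) = √169 = 13
|NO| = √((-9)² + (12)²) = √225 = 15
|OJ| = √((-24)² + (-45)²) = √2601 = 51
Perimeter = 13 + 17 + 13 + 13 + 15 + 51 = 122.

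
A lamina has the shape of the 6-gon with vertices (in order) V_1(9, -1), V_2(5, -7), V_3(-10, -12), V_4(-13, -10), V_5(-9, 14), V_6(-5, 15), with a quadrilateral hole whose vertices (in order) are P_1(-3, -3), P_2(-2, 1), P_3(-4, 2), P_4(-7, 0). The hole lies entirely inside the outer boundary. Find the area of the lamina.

Outer boundary:
Apply Gauss's area formula: 2A = Σ (x_i·y_{i+1} − x_{i+1}·y_i), indices taken mod 6.
V_1→V_2: (9)(-7) − (5)(-1) = -58
V_2→V_3: (5)(-12) − (-10)(-7) = -130
V_3→V_4: (-10)(-10) − (-13)(-12) = -56
V_4→V_5: (-13)(14) − (-9)(-10) = -272
V_5→V_6: (-9)(15) − (-5)(14) = -65
V_6→V_1: (-5)(-1) − (9)(15) = -130
Σ = -711
Area = |Σ|/2 = 355.5.
Hole:
Apply the shoelace formula: 2A = Σ (x_i·y_{i+1} − x_{i+1}·y_i), indices taken mod 4.
Σ = (-9) + (0) + (14) + (21) = 26
Area = |Σ|/2 = 13.
Net area = 355.5 − 13 = 342.5.

342.5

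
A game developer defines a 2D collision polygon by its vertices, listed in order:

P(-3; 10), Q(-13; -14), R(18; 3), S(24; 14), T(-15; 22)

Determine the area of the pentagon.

Σ = (172) + (213) + (180) + (738) + (-84) = 1219
Area = |Σ|/2 = 609.5.

609.5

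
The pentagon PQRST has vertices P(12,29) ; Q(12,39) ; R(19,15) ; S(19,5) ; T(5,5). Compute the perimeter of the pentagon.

84

|PQ| = √((0)² + (10)²) = √100 = 10
|QR| = √((7)² + (-24)²) = √625 = 25
|RS| = √((0)² + (-10)²) = √100 = 10
|ST| = √((-14)² + (0)²) = √196 = 14
|TP| = √((7)² + (24)²) = √625 = 25
Perimeter = 10 + 25 + 10 + 14 + 25 = 84.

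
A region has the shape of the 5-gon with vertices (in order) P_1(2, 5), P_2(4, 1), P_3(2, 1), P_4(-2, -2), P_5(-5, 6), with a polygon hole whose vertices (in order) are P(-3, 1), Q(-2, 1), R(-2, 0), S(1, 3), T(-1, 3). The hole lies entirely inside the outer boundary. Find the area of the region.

34

Outer boundary:
Σ = (-18) + (2) + (-2) + (-22) + (-37) = -77
Area = |Σ|/2 = 38.5.
Hole:
Apply the shoelace (surveyor's) formula: 2A = Σ (x_i·y_{i+1} − x_{i+1}·y_i), indices taken mod 5.
Cross-terms: -1, 2, -6, 6, 8  ⇒  Σ = 9
Area = |Σ|/2 = 4.5.
Net area = 38.5 − 4.5 = 34.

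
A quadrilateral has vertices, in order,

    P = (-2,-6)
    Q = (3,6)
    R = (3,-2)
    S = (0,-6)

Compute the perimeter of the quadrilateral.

|PQ| = √((5)² + (12)²) = √169 = 13
|QR| = √((0)² + (-8)²) = √64 = 8
|RS| = √((-3)² + (-4)²) = √25 = 5
|SP| = √((-2)² + (0)²) = √4 = 2
Perimeter = 13 + 8 + 5 + 2 = 28.

28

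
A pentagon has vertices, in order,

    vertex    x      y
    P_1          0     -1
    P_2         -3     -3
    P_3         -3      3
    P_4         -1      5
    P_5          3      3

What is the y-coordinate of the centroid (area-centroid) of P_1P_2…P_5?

Apply the shoelace formula. First the cross-terms c_i = x_i·y_{i+1} − x_{i+1}·y_i:
  -3, -18, -12, -18, -3  ⇒  2A = -54, A = -27.
Then Σ (y_i + y_{i+1})·c_i = -234, so ȳ = -234 / (6·(-27)) = 13/9.

13/9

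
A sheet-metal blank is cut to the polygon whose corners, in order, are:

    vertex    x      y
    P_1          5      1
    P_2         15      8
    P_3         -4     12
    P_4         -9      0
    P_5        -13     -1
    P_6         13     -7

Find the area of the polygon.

Cross-terms: 25, 212, 108, 9, 104, 48  ⇒  Σ = 506
Area = |Σ|/2 = 253.

253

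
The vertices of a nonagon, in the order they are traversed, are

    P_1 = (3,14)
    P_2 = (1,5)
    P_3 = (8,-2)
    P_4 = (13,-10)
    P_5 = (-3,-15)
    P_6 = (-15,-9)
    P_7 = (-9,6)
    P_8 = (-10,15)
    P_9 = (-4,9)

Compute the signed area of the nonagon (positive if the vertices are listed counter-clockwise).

-438.5

Σ = (1) + (-42) + (-54) + (-225) + (-198) + (-171) + (-75) + (-30) + (-83) = -877
Signed area = Σ/2 = -438.5 (negative ⇒ clockwise traversal).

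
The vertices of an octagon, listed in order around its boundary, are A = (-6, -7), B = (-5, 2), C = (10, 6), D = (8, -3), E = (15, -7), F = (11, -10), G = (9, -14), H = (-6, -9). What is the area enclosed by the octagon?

250

Apply the shoelace formula: 2A = Σ (x_i·y_{i+1} − x_{i+1}·y_i), indices taken mod 8.
Cross-terms: -47, -50, -78, -11, -73, -64, -165, -12  ⇒  Σ = -500
Area = |Σ|/2 = 250.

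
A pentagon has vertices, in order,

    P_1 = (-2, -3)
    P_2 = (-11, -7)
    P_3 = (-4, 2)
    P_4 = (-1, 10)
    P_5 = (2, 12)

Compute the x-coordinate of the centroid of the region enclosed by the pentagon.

-35/11

Apply the shoelace (surveyor's) formula. First the cross-terms c_i = x_i·y_{i+1} − x_{i+1}·y_i:
  -19, -50, -38, -32, 18  ⇒  2A = -121, A = -60.5.
Then Σ (x_i + x_{i+1})·c_i = 1155, so x̄ = 1155 / (6·(-60.5)) = -35/11.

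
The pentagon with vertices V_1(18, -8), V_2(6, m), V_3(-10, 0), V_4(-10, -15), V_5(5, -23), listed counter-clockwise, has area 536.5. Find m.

Write out the shoelace sum; only the two edges meeting at V_2 involve m:
2·Area = [(18·m − 6·(-8)) + (6·0 − (-10)·m)] + 829
       = 28·m + 877 = 1073
⇒ m = 7.

7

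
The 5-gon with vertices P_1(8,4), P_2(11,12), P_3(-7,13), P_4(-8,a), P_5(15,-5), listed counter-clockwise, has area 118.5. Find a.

13

Write out the shoelace sum; only the two edges meeting at P_4 involve a:
2·Area = [((-7)·a − (-8)·13) + ((-8)·(-5) − 15·a)] + 379
       = -22·a + 523 = 237
⇒ a = 13.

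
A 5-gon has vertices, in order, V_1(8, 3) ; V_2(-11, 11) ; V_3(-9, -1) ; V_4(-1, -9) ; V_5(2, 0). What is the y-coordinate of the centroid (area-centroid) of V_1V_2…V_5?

370/201

Apply the shoelace formula. First the cross-terms c_i = x_i·y_{i+1} − x_{i+1}·y_i:
  121, 110, 80, 18, 6  ⇒  2A = 335, A = 167.5.
Then Σ (y_i + y_{i+1})·c_i = 1850, so ȳ = 1850 / (6·167.5) = 370/201.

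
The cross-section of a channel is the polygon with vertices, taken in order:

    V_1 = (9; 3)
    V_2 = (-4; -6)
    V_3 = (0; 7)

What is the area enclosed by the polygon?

Apply the surveyor's formula: 2A = Σ (x_i·y_{i+1} − x_{i+1}·y_i), indices taken mod 3.
V_1→V_2: (9)(-6) − (-4)(3) = -42
V_2→V_3: (-4)(7) − (0)(-6) = -28
V_3→V_1: (0)(3) − (9)(7) = -63
Σ = -133
Area = |Σ|/2 = 66.5.

66.5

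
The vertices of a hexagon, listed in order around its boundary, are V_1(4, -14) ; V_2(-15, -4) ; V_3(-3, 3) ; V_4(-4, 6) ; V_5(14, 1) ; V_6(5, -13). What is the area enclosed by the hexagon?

Apply the surveyor's formula: 2A = Σ (x_i·y_{i+1} − x_{i+1}·y_i), indices taken mod 6.
Σ = (-226) + (-57) + (-6) + (-88) + (-187) + (-18) = -582
Area = |Σ|/2 = 291.

291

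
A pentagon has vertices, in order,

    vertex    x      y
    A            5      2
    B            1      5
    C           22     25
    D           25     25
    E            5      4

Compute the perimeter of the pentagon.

|AB| = √((-4)² + (3)²) = √25 = 5
|BC| = √((21)² + (20)²) = √841 = 29
|CD| = √((3)² + (0)²) = √9 = 3
|DE| = √((-20)² + (-21)²) = √841 = 29
|EA| = √((0)² + (-2)²) = √4 = 2
Perimeter = 5 + 29 + 3 + 29 + 2 = 68.

68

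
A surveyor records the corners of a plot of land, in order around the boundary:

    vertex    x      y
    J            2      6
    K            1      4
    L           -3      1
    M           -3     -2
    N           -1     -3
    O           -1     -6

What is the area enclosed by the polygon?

20

J→K: (2)(4) − (1)(6) = 2
K→L: (1)(1) − (-3)(4) = 13
L→M: (-3)(-2) − (-3)(1) = 9
M→N: (-3)(-3) − (-1)(-2) = 7
N→O: (-1)(-6) − (-1)(-3) = 3
O→J: (-1)(6) − (2)(-6) = 6
Σ = 40
Area = |Σ|/2 = 20.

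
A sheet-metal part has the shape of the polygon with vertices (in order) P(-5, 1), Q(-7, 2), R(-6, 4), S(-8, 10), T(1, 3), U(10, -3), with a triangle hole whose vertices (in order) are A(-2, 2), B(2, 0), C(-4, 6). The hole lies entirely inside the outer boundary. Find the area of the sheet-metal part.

Outer boundary:
Σ = (-3) + (-16) + (-28) + (-34) + (-33) + (-5) = -119
Area = |Σ|/2 = 59.5.
Hole:
Apply Gauss's area formula: 2A = Σ (x_i·y_{i+1} − x_{i+1}·y_i), indices taken mod 3.
Σ = (-4) + (12) + (4) = 12
Area = |Σ|/2 = 6.
Net area = 59.5 − 6 = 53.5.

53.5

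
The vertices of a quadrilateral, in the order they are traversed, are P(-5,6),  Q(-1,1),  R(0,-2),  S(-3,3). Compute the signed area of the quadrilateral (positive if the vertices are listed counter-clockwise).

Apply the shoelace formula: 2A = Σ (x_i·y_{i+1} − x_{i+1}·y_i), indices taken mod 4.
Σ = (1) + (2) + (-6) + (-3) = -6
Signed area = Σ/2 = -3 (negative ⇒ clockwise traversal).

-3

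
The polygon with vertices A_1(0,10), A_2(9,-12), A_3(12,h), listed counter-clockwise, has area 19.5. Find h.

The doubled signed area Σ (x_i y_{i+1} − x_{i+1} y_i) is linear in h.
With h=0 it equals 174; the coefficient of h is 9 (from the two edges through A_3).
So 9·h + 174 = 2·19.5 = 39 ⇒ h = -15.

-15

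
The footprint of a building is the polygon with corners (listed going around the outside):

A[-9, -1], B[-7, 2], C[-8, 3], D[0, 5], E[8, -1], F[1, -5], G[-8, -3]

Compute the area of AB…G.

105.5

Σ = (-25) + (-5) + (-40) + (-40) + (-39) + (-43) + (-19) = -211
Area = |Σ|/2 = 105.5.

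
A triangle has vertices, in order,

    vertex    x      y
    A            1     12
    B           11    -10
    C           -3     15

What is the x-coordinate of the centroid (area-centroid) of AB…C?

Apply Gauss's area formula. First the cross-terms c_i = x_i·y_{i+1} − x_{i+1}·y_i:
  -142, 135, -51  ⇒  2A = -58, A = -29.
Then Σ (x_i + x_{i+1})·c_i = -522, so x̄ = -522 / (6·(-29)) = 3.

3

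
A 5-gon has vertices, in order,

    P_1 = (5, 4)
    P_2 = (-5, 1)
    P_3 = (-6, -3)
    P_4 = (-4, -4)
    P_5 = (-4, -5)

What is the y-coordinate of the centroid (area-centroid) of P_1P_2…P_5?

Apply the shoelace formula. First the cross-terms c_i = x_i·y_{i+1} − x_{i+1}·y_i:
  25, 21, 12, 4, 9  ⇒  2A = 71, A = 35.5.
Then Σ (y_i + y_{i+1})·c_i = -46, so ȳ = -46 / (6·35.5) = -46/213.

-46/213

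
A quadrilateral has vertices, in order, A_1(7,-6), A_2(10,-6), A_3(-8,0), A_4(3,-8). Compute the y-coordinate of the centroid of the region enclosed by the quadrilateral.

-4.5

Apply the shoelace (surveyor's) formula. First the cross-terms c_i = x_i·y_{i+1} − x_{i+1}·y_i:
  18, -48, 64, 38  ⇒  2A = 72, A = 36.
Then Σ (y_i + y_{i+1})·c_i = -972, so ȳ = -972 / (6·36) = -4.5.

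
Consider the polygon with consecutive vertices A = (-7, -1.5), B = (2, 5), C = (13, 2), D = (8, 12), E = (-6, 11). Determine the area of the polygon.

146.5

Σ = (-32) + (-61) + (140) + (160) + (86) = 293
Area = |Σ|/2 = 146.5.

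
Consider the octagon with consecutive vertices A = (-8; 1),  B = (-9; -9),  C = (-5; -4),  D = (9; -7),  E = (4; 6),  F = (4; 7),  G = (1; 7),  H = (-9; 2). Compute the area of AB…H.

Σ = (81) + (-9) + (71) + (82) + (4) + (21) + (65) + (7) = 322
Area = |Σ|/2 = 161.

161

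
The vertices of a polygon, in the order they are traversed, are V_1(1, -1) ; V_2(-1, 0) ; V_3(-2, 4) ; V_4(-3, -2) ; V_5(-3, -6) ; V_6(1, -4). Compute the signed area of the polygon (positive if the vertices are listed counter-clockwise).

Apply the shoelace formula: 2A = Σ (x_i·y_{i+1} − x_{i+1}·y_i), indices taken mod 6.
Cross-terms: -1, -4, 16, 12, 18, 3  ⇒  Σ = 44
Signed area = Σ/2 = 22 (positive ⇒ counter-clockwise traversal).

22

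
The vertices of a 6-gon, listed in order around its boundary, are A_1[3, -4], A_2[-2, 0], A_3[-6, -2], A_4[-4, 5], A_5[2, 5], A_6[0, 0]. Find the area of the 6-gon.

36

Σ = (-8) + (4) + (-38) + (-30) + (0) + (0) = -72
Area = |Σ|/2 = 36.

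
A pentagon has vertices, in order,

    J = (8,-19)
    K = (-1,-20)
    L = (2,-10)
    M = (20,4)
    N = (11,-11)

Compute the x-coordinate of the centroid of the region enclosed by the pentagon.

Apply the surveyor's formula. First the cross-terms c_i = x_i·y_{i+1} − x_{i+1}·y_i:
  -179, 50, 208, -264, -121  ⇒  2A = -306, A = -153.
Then Σ (x_i + x_{i+1})·c_i = -7110, so x̄ = -7110 / (6·(-153)) = 395/51.

395/51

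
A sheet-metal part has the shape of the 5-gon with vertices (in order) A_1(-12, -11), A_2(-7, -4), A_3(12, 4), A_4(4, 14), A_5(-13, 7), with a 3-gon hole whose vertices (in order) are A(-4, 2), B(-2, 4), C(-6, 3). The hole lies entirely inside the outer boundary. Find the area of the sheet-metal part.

Outer boundary:
Apply the surveyor's formula: 2A = Σ (x_i·y_{i+1} − x_{i+1}·y_i), indices taken mod 5.
A_1→A_2: (-12)(-4) − (-7)(-11) = -29
A_2→A_3: (-7)(4) − (12)(-4) = 20
A_3→A_4: (12)(14) − (4)(4) = 152
A_4→A_5: (4)(7) − (-13)(14) = 210
A_5→A_1: (-13)(-11) − (-12)(7) = 227
Σ = 580
Area = |Σ|/2 = 290.
Hole:
A→B: (-4)(4) − (-2)(2) = -12
B→C: (-2)(3) − (-6)(4) = 18
C→A: (-6)(2) − (-4)(3) = 0
Σ = 6
Area = |Σ|/2 = 3.
Net area = 290 − 3 = 287.

287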